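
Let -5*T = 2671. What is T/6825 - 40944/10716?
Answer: -118819703/30473625 ≈ -3.8991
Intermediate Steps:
T = -2671/5 (T = -⅕*2671 = -2671/5 ≈ -534.20)
T/6825 - 40944/10716 = -2671/5/6825 - 40944/10716 = -2671/5*1/6825 - 40944*1/10716 = -2671/34125 - 3412/893 = -118819703/30473625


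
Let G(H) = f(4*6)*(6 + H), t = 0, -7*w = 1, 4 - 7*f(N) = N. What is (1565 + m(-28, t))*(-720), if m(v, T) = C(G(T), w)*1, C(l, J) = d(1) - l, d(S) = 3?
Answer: -7989120/7 ≈ -1.1413e+6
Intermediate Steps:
f(N) = 4/7 - N/7
w = -⅐ (w = -⅐*1 = -⅐ ≈ -0.14286)
G(H) = -120/7 - 20*H/7 (G(H) = (4/7 - 4*6/7)*(6 + H) = (4/7 - ⅐*24)*(6 + H) = (4/7 - 24/7)*(6 + H) = -20*(6 + H)/7 = -120/7 - 20*H/7)
C(l, J) = 3 - l
m(v, T) = 141/7 + 20*T/7 (m(v, T) = (3 - (-120/7 - 20*T/7))*1 = (3 + (120/7 + 20*T/7))*1 = (141/7 + 20*T/7)*1 = 141/7 + 20*T/7)
(1565 + m(-28, t))*(-720) = (1565 + (141/7 + (20/7)*0))*(-720) = (1565 + (141/7 + 0))*(-720) = (1565 + 141/7)*(-720) = (11096/7)*(-720) = -7989120/7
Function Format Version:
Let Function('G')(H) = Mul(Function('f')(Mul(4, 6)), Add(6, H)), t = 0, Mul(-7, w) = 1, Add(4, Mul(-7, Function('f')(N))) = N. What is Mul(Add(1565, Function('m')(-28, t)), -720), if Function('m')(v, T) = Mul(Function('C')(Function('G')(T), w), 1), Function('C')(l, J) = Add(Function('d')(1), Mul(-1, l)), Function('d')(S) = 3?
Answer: Rational(-7989120, 7) ≈ -1.1413e+6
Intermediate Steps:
Function('f')(N) = Add(Rational(4, 7), Mul(Rational(-1, 7), N))
w = Rational(-1, 7) (w = Mul(Rational(-1, 7), 1) = Rational(-1, 7) ≈ -0.14286)
Function('G')(H) = Add(Rational(-120, 7), Mul(Rational(-20, 7), H)) (Function('G')(H) = Mul(Add(Rational(4, 7), Mul(Rational(-1, 7), Mul(4, 6))), Add(6, H)) = Mul(Add(Rational(4, 7), Mul(Rational(-1, 7), 24)), Add(6, H)) = Mul(Add(Rational(4, 7), Rational(-24, 7)), Add(6, H)) = Mul(Rational(-20, 7), Add(6, H)) = Add(Rational(-120, 7), Mul(Rational(-20, 7), H)))
Function('C')(l, J) = Add(3, Mul(-1, l))
Function('m')(v, T) = Add(Rational(141, 7), Mul(Rational(20, 7), T)) (Function('m')(v, T) = Mul(Add(3, Mul(-1, Add(Rational(-120, 7), Mul(Rational(-20, 7), T)))), 1) = Mul(Add(3, Add(Rational(120, 7), Mul(Rational(20, 7), T))), 1) = Mul(Add(Rational(141, 7), Mul(Rational(20, 7), T)), 1) = Add(Rational(141, 7), Mul(Rational(20, 7), T)))
Mul(Add(1565, Function('m')(-28, t)), -720) = Mul(Add(1565, Add(Rational(141, 7), Mul(Rational(20, 7), 0))), -720) = Mul(Add(1565, Add(Rational(141, 7), 0)), -720) = Mul(Add(1565, Rational(141, 7)), -720) = Mul(Rational(11096, 7), -720) = Rational(-7989120, 7)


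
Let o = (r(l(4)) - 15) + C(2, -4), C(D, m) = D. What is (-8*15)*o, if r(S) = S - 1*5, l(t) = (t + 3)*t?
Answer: -1200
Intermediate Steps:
l(t) = t*(3 + t) (l(t) = (3 + t)*t = t*(3 + t))
r(S) = -5 + S (r(S) = S - 5 = -5 + S)
o = 10 (o = ((-5 + 4*(3 + 4)) - 15) + 2 = ((-5 + 4*7) - 15) + 2 = ((-5 + 28) - 15) + 2 = (23 - 15) + 2 = 8 + 2 = 10)
(-8*15)*o = -8*15*10 = -120*10 = -1200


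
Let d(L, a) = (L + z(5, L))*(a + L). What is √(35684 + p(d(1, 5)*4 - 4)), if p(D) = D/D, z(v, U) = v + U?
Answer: 3*√3965 ≈ 188.90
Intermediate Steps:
z(v, U) = U + v
d(L, a) = (5 + 2*L)*(L + a) (d(L, a) = (L + (L + 5))*(a + L) = (L + (5 + L))*(L + a) = (5 + 2*L)*(L + a))
p(D) = 1
√(35684 + p(d(1, 5)*4 - 4)) = √(35684 + 1) = √35685 = 3*√3965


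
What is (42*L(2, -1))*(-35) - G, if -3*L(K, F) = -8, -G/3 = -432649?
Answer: -1301867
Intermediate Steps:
G = 1297947 (G = -3*(-432649) = 1297947)
L(K, F) = 8/3 (L(K, F) = -⅓*(-8) = 8/3)
(42*L(2, -1))*(-35) - G = (42*(8/3))*(-35) - 1*1297947 = 112*(-35) - 1297947 = -3920 - 1297947 = -1301867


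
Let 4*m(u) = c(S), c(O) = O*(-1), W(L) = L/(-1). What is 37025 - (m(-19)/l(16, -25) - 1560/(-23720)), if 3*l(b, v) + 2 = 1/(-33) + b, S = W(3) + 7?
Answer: 10121676053/273373 ≈ 37025.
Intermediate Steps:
W(L) = -L (W(L) = L*(-1) = -L)
S = 4 (S = -1*3 + 7 = -3 + 7 = 4)
c(O) = -O
m(u) = -1 (m(u) = (-1*4)/4 = (¼)*(-4) = -1)
l(b, v) = -67/99 + b/3 (l(b, v) = -⅔ + (1/(-33) + b)/3 = -⅔ + (-1/33 + b)/3 = -⅔ + (-1/99 + b/3) = -67/99 + b/3)
37025 - (m(-19)/l(16, -25) - 1560/(-23720)) = 37025 - (-1/(-67/99 + (⅓)*16) - 1560/(-23720)) = 37025 - (-1/(-67/99 + 16/3) - 1560*(-1/23720)) = 37025 - (-1/461/99 + 39/593) = 37025 - (-1*99/461 + 39/593) = 37025 - (-99/461 + 39/593) = 37025 - 1*(-40728/273373) = 37025 + 40728/273373 = 10121676053/273373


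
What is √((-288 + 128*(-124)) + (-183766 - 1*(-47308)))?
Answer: I*√152618 ≈ 390.66*I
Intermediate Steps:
√((-288 + 128*(-124)) + (-183766 - 1*(-47308))) = √((-288 - 15872) + (-183766 + 47308)) = √(-16160 - 136458) = √(-152618) = I*√152618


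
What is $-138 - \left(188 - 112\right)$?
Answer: $-214$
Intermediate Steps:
$-138 - \left(188 - 112\right) = -138 - 76 = -214$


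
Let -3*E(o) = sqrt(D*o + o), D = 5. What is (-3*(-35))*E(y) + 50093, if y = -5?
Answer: 50093 - 35*I*sqrt(30) ≈ 50093.0 - 191.7*I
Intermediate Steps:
E(o) = -sqrt(6)*sqrt(o)/3 (E(o) = -sqrt(5*o + o)/3 = -sqrt(6)*sqrt(o)/3)
(-3*(-35))*E(y) + 50093 = (-3*(-35))*(-sqrt(6)*sqrt(-5)/3) + 50093 = 105*(-sqrt(6)*I*sqrt(5)/3) + 50093 = 105*(-I*sqrt(30)/3) + 50093 = -35*I*sqrt(30) + 50093 = 50093 - 35*I*sqrt(30)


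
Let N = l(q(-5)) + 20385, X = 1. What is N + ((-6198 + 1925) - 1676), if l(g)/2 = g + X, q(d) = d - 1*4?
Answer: 14420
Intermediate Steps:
q(d) = -4 + d (q(d) = d - 4 = -4 + d)
l(g) = 2 + 2*g (l(g) = 2*(g + 1) = 2*(1 + g) = 2 + 2*g)
N = 20369 (N = (2 + 2*(-4 - 5)) + 20385 = (2 + 2*(-9)) + 20385 = (2 - 18) + 20385 = -16 + 20385 = 20369)
N + ((-6198 + 1925) - 1676) = 20369 + ((-6198 + 1925) - 1676) = 20369 + (-4273 - 1676) = 20369 - 5949 = 14420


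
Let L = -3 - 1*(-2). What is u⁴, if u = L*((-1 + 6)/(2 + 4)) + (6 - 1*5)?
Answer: 1/1296 ≈ 0.00077160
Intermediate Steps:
L = -1 (L = -3 + 2 = -1)
u = ⅙ (u = -(-1 + 6)/(2 + 4) + (6 - 1*5) = -5/6 + (6 - 5) = -5/6 + 1 = -1*⅚ + 1 = -⅚ + 1 = ⅙ ≈ 0.16667)
u⁴ = (⅙)⁴ = 1/1296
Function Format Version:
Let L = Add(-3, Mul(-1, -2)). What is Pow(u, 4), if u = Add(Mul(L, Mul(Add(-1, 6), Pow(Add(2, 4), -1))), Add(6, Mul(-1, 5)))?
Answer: Rational(1, 1296) ≈ 0.00077160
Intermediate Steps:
L = -1 (L = Add(-3, 2) = -1)
u = Rational(1, 6) (u = Add(Mul(-1, Mul(Add(-1, 6), Pow(Add(2, 4), -1))), Add(6, Mul(-1, 5))) = Add(Mul(-1, Mul(5, Pow(6, -1))), Add(6, -5)) = Add(Mul(-1, Mul(5, Rational(1, 6))), 1) = Add(Mul(-1, Rational(5, 6)), 1) = Add(Rational(-5, 6), 1) = Rational(1, 6) ≈ 0.16667)
Pow(u, 4) = Pow(Rational(1, 6), 4) = Rational(1, 1296)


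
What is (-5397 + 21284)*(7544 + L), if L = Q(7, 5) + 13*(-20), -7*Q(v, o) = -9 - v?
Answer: 810300548/7 ≈ 1.1576e+8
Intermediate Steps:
Q(v, o) = 9/7 + v/7 (Q(v, o) = -(-9 - v)/7 = 9/7 + v/7)
L = -1804/7 (L = (9/7 + (1/7)*7) + 13*(-20) = (9/7 + 1) - 260 = 16/7 - 260 = -1804/7 ≈ -257.71)
(-5397 + 21284)*(7544 + L) = (-5397 + 21284)*(7544 - 1804/7) = 15887*(51004/7) = 810300548/7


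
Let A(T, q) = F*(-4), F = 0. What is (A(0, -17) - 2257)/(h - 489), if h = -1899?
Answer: 2257/2388 ≈ 0.94514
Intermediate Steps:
A(T, q) = 0 (A(T, q) = 0*(-4) = 0)
(A(0, -17) - 2257)/(h - 489) = (0 - 2257)/(-1899 - 489) = -2257/(-2388) = -2257*(-1/2388) = 2257/2388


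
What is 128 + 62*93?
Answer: 5894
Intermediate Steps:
128 + 62*93 = 128 + 5766 = 5894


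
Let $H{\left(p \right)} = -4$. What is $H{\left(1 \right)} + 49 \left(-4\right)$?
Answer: $-200$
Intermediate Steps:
$H{\left(1 \right)} + 49 \left(-4\right) = -4 + 49 \left(-4\right) = -4 - 196 = -200$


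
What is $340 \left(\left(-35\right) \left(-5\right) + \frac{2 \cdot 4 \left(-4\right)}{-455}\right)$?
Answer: $\frac{5416676}{91} \approx 59524.0$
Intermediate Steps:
$340 \left(\left(-35\right) \left(-5\right) + \frac{2 \cdot 4 \left(-4\right)}{-455}\right) = 340 \left(175 + 8 \left(-4\right) \left(- \frac{1}{455}\right)\right) = 340 \left(175 - - \frac{32}{455}\right) = 340 \left(175 + \frac{32}{455}\right) = 340 \cdot \frac{79657}{455} = \frac{5416676}{91}$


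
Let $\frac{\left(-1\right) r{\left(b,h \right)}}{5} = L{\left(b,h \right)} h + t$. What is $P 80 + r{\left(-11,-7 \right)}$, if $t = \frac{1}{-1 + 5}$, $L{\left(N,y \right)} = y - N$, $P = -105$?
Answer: $- \frac{33045}{4} \approx -8261.3$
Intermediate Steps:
$t = \frac{1}{4} \approx 0.25$
$r{\left(b,h \right)} = - \frac{5}{4} - 5 h \left(h - b\right)$ ($r{\left(b,h \right)} = - 5 \left(\left(h - b\right) h + \frac{1}{4}\right) = - 5 \left(h \left(h - b\right) + \frac{1}{4}\right) = - 5 \left(\frac{1}{4} + h \left(h - b\right)\right) = - \frac{5}{4} - 5 h \left(h - b\right)$)
$P 80 + r{\left(-11,-7 \right)} = \left(-105\right) 80 - \left(\frac{5}{4} + 35 \left(-11 - -7\right)\right) = -8400 - \left(\frac{5}{4} + 35 \left(-11 + 7\right)\right) = -8400 - \left(\frac{5}{4} + 35 \left(-4\right)\right) = -8400 + \left(- \frac{5}{4} + 140\right) = -8400 + \frac{555}{4} = - \frac{33045}{4}$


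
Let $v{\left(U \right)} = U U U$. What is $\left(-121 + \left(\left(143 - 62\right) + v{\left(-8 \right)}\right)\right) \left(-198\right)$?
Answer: $109296$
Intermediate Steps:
$v{\left(U \right)} = U^{3}$ ($v{\left(U \right)} = U^{2} U = U^{3}$)
$\left(-121 + \left(\left(143 - 62\right) + v{\left(-8 \right)}\right)\right) \left(-198\right) = \left(-121 + \left(\left(143 - 62\right) + \left(-8\right)^{3}\right)\right) \left(-198\right) = \left(-121 + \left(81 - 512\right)\right) \left(-198\right) = \left(-121 - 431\right) \left(-198\right) = \left(-552\right) \left(-198\right) = 109296$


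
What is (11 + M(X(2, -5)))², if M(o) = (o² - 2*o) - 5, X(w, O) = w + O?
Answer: 441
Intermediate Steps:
X(w, O) = O + w
M(o) = -5 + o² - 2*o
(11 + M(X(2, -5)))² = (11 + (-5 + (-5 + 2)² - 2*(-5 + 2)))² = (11 + (-5 + (-3)² - 2*(-3)))² = (11 + (-5 + 9 + 6))² = (11 + 10)² = 21² = 441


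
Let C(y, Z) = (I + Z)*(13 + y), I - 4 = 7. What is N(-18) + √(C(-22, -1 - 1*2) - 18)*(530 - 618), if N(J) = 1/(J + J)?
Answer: -1/36 - 264*I*√10 ≈ -0.027778 - 834.84*I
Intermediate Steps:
N(J) = 1/(2*J)
I = 11 (I = 4 + 7 = 11)
C(y, Z) = (11 + Z)*(13 + y)
N(-18) + √(C(-22, -1 - 1*2) - 18)*(530 - 618) = (½)/(-18) + √((143 + 11*(-22) + 13*(-1 - 1*2) + (-1 - 1*2)*(-22)) - 18)*(530 - 618) = (½)*(-1/18) + √((143 - 242 + 13*(-1 - 2) + (-1 - 2)*(-22)) - 18)*(-88) = -1/36 + √((143 - 242 + 13*(-3) - 3*(-22)) - 18)*(-88) = -1/36 + √((143 - 242 - 39 + 66) - 18)*(-88) = -1/36 + √(-72 - 18)*(-88) = -1/36 + √(-90)*(-88) = -1/36 + (3*I*√10)*(-88) = -1/36 - 264*I*√10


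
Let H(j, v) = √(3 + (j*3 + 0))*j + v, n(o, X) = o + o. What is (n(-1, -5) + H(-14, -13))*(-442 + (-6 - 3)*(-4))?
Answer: 6090 + 5684*I*√39 ≈ 6090.0 + 35497.0*I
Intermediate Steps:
n(o, X) = 2*o
H(j, v) = v + j*√(3 + 3*j) (H(j, v) = √(3 + (3*j + 0))*j + v = √(3 + 3*j)*j + v = j*√(3 + 3*j) + v = v + j*√(3 + 3*j))
(n(-1, -5) + H(-14, -13))*(-442 + (-6 - 3)*(-4)) = (2*(-1) + (-13 - 14*√(3 + 3*(-14))))*(-442 + (-6 - 3)*(-4)) = (-2 + (-13 - 14*√(3 - 42)))*(-442 - 9*(-4)) = (-2 + (-13 - 14*I*√39))*(-442 + 36) = (-2 + (-13 - 14*I*√39))*(-406) = (-15 - 14*I*√39)*(-406) = 6090 + 5684*I*√39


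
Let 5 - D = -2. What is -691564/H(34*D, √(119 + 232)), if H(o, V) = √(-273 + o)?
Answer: 691564*I*√35/35 ≈ 1.169e+5*I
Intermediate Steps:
D = 7 (D = 5 - 1*(-2) = 5 + 2 = 7)
-691564/H(34*D, √(119 + 232)) = -691564/√(-273 + 34*7) = -691564/√(-273 + 238) = -691564*(-I*√35/35) = -(-691564)*I*√35/35 = 691564*I*√35/35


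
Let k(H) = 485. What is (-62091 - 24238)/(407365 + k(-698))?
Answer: -86329/407850 ≈ -0.21167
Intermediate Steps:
(-62091 - 24238)/(407365 + k(-698)) = (-62091 - 24238)/(407365 + 485) = -86329/407850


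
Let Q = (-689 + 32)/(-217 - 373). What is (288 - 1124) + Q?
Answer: -492583/590 ≈ -834.89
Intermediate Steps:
Q = 657/590 (Q = -657/(-590) = -657*(-1/590) = 657/590 ≈ 1.1136)
(288 - 1124) + Q = (288 - 1124) + 657/590 = -836 + 657/590 = -492583/590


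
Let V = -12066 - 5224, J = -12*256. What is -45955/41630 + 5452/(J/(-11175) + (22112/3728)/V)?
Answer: 68115398493808757/3430401695998 ≈ 19856.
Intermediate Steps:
J = -3072
V = -17290
-45955/41630 + 5452/(J/(-11175) + (22112/3728)/V) = -45955/41630 + 5452/(-3072/(-11175) + (22112/3728)/(-17290)) = -45955*1/41630 + 5452/(-3072*(-1/11175) + (22112*(1/3728))*(-1/17290)) = -9191/8326 + 5452/(1024/3725 + (1382/233)*(-1/17290)) = -9191/8326 + 5452/(1024/3725 - 691/2014285) = -9191/8326 + 5452/(412010773/1500642325) = -9191/8326 + 5452*(1500642325/412010773) = -9191/8326 + 8181501955900/412010773 = 68115398493808757/3430401695998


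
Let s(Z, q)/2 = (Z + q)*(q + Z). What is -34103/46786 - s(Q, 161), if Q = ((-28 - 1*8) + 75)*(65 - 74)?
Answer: -3377983303/46786 ≈ -72201.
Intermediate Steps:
Q = -351 (Q = ((-28 - 8) + 75)*(-9) = (-36 + 75)*(-9) = 39*(-9) = -351)
s(Z, q) = 2*(Z + q)**2 (s(Z, q) = 2*((Z + q)*(q + Z)) = 2*((Z + q)*(Z + q)) = 2*(Z + q)**2)
-34103/46786 - s(Q, 161) = -34103/46786 - 2*(-351 + 161)**2 = -34103*1/46786 - 2*(-190)**2 = -34103/46786 - 2*36100 = -34103/46786 - 1*72200 = -34103/46786 - 72200 = -3377983303/46786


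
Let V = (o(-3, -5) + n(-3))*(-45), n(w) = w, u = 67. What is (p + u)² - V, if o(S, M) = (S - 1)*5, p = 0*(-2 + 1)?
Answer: 3454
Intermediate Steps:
p = 0 (p = 0*(-1) = 0)
o(S, M) = -5 + 5*S (o(S, M) = (-1 + S)*5 = -5 + 5*S)
V = 1035 (V = ((-5 + 5*(-3)) - 3)*(-45) = ((-5 - 15) - 3)*(-45) = (-20 - 3)*(-45) = -23*(-45) = 1035)
(p + u)² - V = (0 + 67)² - 1*1035 = 67² - 1035 = 4489 - 1035 = 3454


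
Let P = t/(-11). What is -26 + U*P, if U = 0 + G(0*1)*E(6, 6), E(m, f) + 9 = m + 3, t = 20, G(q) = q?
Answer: -26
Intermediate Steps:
E(m, f) = -6 + m (E(m, f) = -9 + (m + 3) = -9 + (3 + m) = -6 + m)
P = -20/11 (P = 20/(-11) = 20*(-1/11) = -20/11 ≈ -1.8182)
U = 0 (U = 0 + (0*1)*(-6 + 6) = 0 + 0*0 = 0 + 0 = 0)
-26 + U*P = -26 + 0*(-20/11) = -26 + 0 = -26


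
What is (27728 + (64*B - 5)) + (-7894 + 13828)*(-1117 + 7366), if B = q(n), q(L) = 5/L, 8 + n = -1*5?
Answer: 482420437/13 ≈ 3.7109e+7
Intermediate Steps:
n = -13 (n = -8 - 1*5 = -8 - 5 = -13)
B = -5/13 (B = 5/(-13) = 5*(-1/13) = -5/13 ≈ -0.38462)
(27728 + (64*B - 5)) + (-7894 + 13828)*(-1117 + 7366) = (27728 + (64*(-5/13) - 5)) + (-7894 + 13828)*(-1117 + 7366) = (27728 + (-320/13 - 5)) + 5934*6249 = (27728 - 385/13) + 37081566 = 360079/13 + 37081566 = 482420437/13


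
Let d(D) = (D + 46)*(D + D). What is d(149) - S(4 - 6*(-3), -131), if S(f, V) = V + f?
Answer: 58219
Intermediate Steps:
d(D) = 2*D*(46 + D) (d(D) = (46 + D)*(2*D) = 2*D*(46 + D))
d(149) - S(4 - 6*(-3), -131) = 2*149*(46 + 149) - (-131 + (4 - 6*(-3))) = 2*149*195 - (-131 + (4 + 18)) = 58110 - (-131 + 22) = 58110 - 1*(-109) = 58110 + 109 = 58219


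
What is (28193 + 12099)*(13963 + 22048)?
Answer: 1450955212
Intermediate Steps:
(28193 + 12099)*(13963 + 22048) = 40292*36011 = 1450955212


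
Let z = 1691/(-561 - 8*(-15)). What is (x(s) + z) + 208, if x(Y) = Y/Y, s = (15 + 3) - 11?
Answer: 90478/441 ≈ 205.17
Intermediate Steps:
s = 7 (s = 18 - 11 = 7)
z = -1691/441 (z = 1691/(-561 + 120) = 1691/(-441) = 1691*(-1/441) = -1691/441 ≈ -3.8345)
x(Y) = 1
(x(s) + z) + 208 = (1 - 1691/441) + 208 = -1250/441 + 208 = 90478/441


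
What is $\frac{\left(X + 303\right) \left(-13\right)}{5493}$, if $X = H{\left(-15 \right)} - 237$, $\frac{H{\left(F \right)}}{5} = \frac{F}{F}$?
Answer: $- \frac{923}{5493} \approx -0.16803$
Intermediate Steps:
$H{\left(F \right)} = 5$ ($H{\left(F \right)} = 5 \frac{F}{F} = 5 \cdot 1 = 5$)
$X = -232$ ($X = 5 - 237 = -232$)
$\frac{\left(X + 303\right) \left(-13\right)}{5493} = \frac{\left(-232 + 303\right) \left(-13\right)}{5493} = 71 \left(-13\right) \frac{1}{5493} = \left(-923\right) \frac{1}{5493} = - \frac{923}{5493}$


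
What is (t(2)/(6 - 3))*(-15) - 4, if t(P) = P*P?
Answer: -24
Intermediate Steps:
t(P) = P²
(t(2)/(6 - 3))*(-15) - 4 = (2²/(6 - 3))*(-15) - 4 = (4/3)*(-15) - 4 = -20 - 4 = -24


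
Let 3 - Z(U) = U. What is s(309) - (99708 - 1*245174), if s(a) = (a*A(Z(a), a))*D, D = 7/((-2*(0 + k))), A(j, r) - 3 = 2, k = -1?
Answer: 301747/2 ≈ 1.5087e+5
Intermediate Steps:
Z(U) = 3 - U
A(j, r) = 5 (A(j, r) = 3 + 2 = 5)
D = 7/2 (D = 7/((-2*(0 - 1))) = 7/((-2*(-1))) = 7/2 ≈ 3.5000)
s(a) = 35*a/2 (s(a) = (a*5)*(7/2) = (5*a)*(7/2) = 35*a/2)
s(309) - (99708 - 1*245174) = (35/2)*309 - (99708 - 1*245174) = 10815/2 - (99708 - 245174) = 10815/2 - 1*(-145466) = 10815/2 + 145466 = 301747/2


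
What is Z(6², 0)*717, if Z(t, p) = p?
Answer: 0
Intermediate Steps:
Z(6², 0)*717 = 0*717 = 0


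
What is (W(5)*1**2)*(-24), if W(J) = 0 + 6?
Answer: -144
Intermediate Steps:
W(J) = 6
(W(5)*1**2)*(-24) = (6*1**2)*(-24) = (6*1)*(-24) = 6*(-24) = -144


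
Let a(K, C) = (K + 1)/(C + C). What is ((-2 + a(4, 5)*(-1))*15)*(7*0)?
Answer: 0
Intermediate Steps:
a(K, C) = (1 + K)/(2*C) (a(K, C) = (1 + K)/((2*C)) = (1 + K)*(1/(2*C)) = (1 + K)/(2*C))
((-2 + a(4, 5)*(-1))*15)*(7*0) = ((-2 + ((1/2)*(1 + 4)/5)*(-1))*15)*(7*0) = ((-2 + ((1/2)*(1/5)*5)*(-1))*15)*0 = ((-2 + (1/2)*(-1))*15)*0 = ((-2 - 1/2)*15)*0 = -5/2*15*0 = -75/2*0 = 0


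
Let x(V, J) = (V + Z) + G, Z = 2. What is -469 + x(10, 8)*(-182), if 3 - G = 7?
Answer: -1925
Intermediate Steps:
G = -4 (G = 3 - 1*7 = 3 - 7 = -4)
x(V, J) = -2 + V (x(V, J) = (V + 2) - 4 = (2 + V) - 4 = -2 + V)
-469 + x(10, 8)*(-182) = -469 + (-2 + 10)*(-182) = -469 + 8*(-182) = -469 - 1456 = -1925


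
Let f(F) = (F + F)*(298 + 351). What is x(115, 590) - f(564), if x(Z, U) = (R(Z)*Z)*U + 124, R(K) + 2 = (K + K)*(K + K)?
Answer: 3588397352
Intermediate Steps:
R(K) = -2 + 4*K² (R(K) = -2 + (K + K)*(K + K) = -2 + (2*K)*(2*K) = -2 + 4*K²)
f(F) = 1298*F (f(F) = (2*F)*649 = 1298*F)
x(Z, U) = 124 + U*Z*(-2 + 4*Z²) (x(Z, U) = ((-2 + 4*Z²)*Z)*U + 124 = (Z*(-2 + 4*Z²))*U + 124 = U*Z*(-2 + 4*Z²) + 124 = 124 + U*Z*(-2 + 4*Z²))
x(115, 590) - f(564) = (124 + 2*590*115*(-1 + 2*115²)) - 1298*564 = (124 + 2*590*115*(-1 + 2*13225)) - 1*732072 = (124 + 2*590*115*(-1 + 26450)) - 732072 = (124 + 2*590*115*26449) - 732072 = (124 + 3589129300) - 732072 = 3589129424 - 732072 = 3588397352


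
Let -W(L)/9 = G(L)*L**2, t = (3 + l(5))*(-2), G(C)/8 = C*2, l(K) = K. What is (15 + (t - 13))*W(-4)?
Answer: -129024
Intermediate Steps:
G(C) = 16*C (G(C) = 8*(C*2) = 8*(2*C) = 16*C)
t = -16 (t = (3 + 5)*(-2) = 8*(-2) = -16)
W(L) = -144*L**3 (W(L) = -9*16*L*L**2 = -144*L**3)
(15 + (t - 13))*W(-4) = (15 + (-16 - 13))*(-144*(-4)**3) = (15 - 29)*(-144*(-64)) = -14*9216 = -129024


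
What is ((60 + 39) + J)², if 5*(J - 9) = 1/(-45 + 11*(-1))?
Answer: 914397121/78400 ≈ 11663.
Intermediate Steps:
J = 2519/280 (J = 9 + 1/(5*(-45 + 11*(-1))) = 9 + 1/(5*(-45 - 11)) = 9 + (⅕)/(-56) = 9 + (⅕)*(-1/56) = 9 - 1/280 = 2519/280 ≈ 8.9964)
((60 + 39) + J)² = ((60 + 39) + 2519/280)² = (99 + 2519/280)² = (30239/280)² = 914397121/78400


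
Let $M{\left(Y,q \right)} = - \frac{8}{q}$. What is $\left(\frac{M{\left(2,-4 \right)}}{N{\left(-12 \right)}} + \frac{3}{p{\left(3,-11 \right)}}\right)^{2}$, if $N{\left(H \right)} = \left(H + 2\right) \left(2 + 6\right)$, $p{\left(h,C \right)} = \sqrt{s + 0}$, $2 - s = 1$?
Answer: $\frac{14161}{1600} \approx 8.8506$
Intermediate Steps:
$s = 1$ ($s = 2 - 1 = 1$)
$p{\left(h,C \right)} = 1$ ($p{\left(h,C \right)} = \sqrt{1 + 0} = \sqrt{1} = 1$)
$N{\left(H \right)} = 16 + 8 H$ ($N{\left(H \right)} = \left(2 + H\right) 8 = 16 + 8 H$)
$\left(\frac{M{\left(2,-4 \right)}}{N{\left(-12 \right)}} + \frac{3}{p{\left(3,-11 \right)}}\right)^{2} = \left(\frac{\left(-8\right) \frac{1}{-4}}{16 + 8 \left(-12\right)} + \frac{3}{1}\right)^{2} = \left(\frac{\left(-8\right) \left(- \frac{1}{4}\right)}{16 - 96} + 3 \cdot 1\right)^{2} = \left(\frac{2}{-80} + 3\right)^{2} = \left(2 \left(- \frac{1}{80}\right) + 3\right)^{2} = \left(- \frac{1}{40} + 3\right)^{2} = \left(\frac{119}{40}\right)^{2} = \frac{14161}{1600}$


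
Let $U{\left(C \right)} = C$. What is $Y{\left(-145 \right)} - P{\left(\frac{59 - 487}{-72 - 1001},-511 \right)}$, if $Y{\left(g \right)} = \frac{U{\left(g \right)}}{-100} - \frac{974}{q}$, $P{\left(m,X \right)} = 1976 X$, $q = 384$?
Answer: $\frac{969345517}{960} \approx 1.0097 \cdot 10^{6}$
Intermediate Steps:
$Y{\left(g \right)} = - \frac{487}{192} - \frac{g}{100}$ ($Y{\left(g \right)} = \frac{g}{-100} - \frac{974}{384} = g \left(- \frac{1}{100}\right) - \frac{487}{192} = - \frac{g}{100} - \frac{487}{192} = - \frac{487}{192} - \frac{g}{100}$)
$Y{\left(-145 \right)} - P{\left(\frac{59 - 487}{-72 - 1001},-511 \right)} = \left(- \frac{487}{192} - - \frac{29}{20}\right) - 1976 \left(-511\right) = \left(- \frac{487}{192} + \frac{29}{20}\right) - -1009736 = - \frac{1043}{960} + 1009736 = \frac{969345517}{960}$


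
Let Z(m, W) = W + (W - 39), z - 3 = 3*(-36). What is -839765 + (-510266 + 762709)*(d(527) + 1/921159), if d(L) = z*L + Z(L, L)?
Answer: -12632354039693032/921159 ≈ -1.3714e+10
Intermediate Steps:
z = -105 (z = 3 + 3*(-36) = 3 - 108 = -105)
Z(m, W) = -39 + 2*W (Z(m, W) = W + (-39 + W) = -39 + 2*W)
d(L) = -39 - 103*L (d(L) = -105*L + (-39 + 2*L) = -39 - 103*L)
-839765 + (-510266 + 762709)*(d(527) + 1/921159) = -839765 + (-510266 + 762709)*((-39 - 103*527) + 1/921159) = -839765 + 252443*((-39 - 54281) + 1/921159) = -839765 + 252443*(-54320 + 1/921159) = -839765 + 252443*(-50037356879/921159) = -839765 - 12631580482605397/921159 = -12632354039693032/921159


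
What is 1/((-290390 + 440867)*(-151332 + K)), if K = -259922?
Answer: -1/61884268158 ≈ -1.6159e-11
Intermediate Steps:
1/((-290390 + 440867)*(-151332 + K)) = 1/((-290390 + 440867)*(-151332 - 259922)) = 1/(150477*(-411254)) = 1/(-61884268158) = -1/61884268158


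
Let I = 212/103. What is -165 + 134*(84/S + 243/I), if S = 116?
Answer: 48422421/3074 ≈ 15752.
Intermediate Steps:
I = 212/103 (I = 212*(1/103) = 212/103 ≈ 2.0583)
-165 + 134*(84/S + 243/I) = -165 + 134*(84/116 + 243/(212/103)) = -165 + 134*(84*(1/116) + 243*(103/212)) = -165 + 134*(21/29 + 25029/212) = -165 + 134*(730293/6148) = -165 + 48929631/3074 = 48422421/3074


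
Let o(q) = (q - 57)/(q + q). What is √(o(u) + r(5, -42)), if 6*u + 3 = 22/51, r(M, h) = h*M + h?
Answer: I*√12694162/262 ≈ 13.599*I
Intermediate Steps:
r(M, h) = h + M*h (r(M, h) = M*h + h = h + M*h)
u = -131/306 (u = -½ + (22/51)/6 = -½ + (22*(1/51))/6 = -½ + (⅙)*(22/51) = -½ + 11/153 = -131/306 ≈ -0.42810)
o(q) = (-57 + q)/(2*q) (o(q) = (-57 + q)/((2*q)) = (-57 + q)*(1/(2*q)) = (-57 + q)/(2*q))
√(o(u) + r(5, -42)) = √((-57 - 131/306)/(2*(-131/306)) - 42*(1 + 5)) = √((½)*(-306/131)*(-17573/306) - 42*6) = √(17573/262 - 252) = √(-48451/262) = I*√12694162/262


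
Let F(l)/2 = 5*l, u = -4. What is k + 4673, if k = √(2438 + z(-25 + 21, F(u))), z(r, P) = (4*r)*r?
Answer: 4673 + 3*√278 ≈ 4723.0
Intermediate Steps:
F(l) = 10*l (F(l) = 2*(5*l) = 10*l)
z(r, P) = 4*r²
k = 3*√278 (k = √(2438 + 4*(-25 + 21)²) = √(2438 + 4*(-4)²) = √(2438 + 4*16) = √(2438 + 64) = √2502 = 3*√278 ≈ 50.020)
k + 4673 = 3*√278 + 4673 = 4673 + 3*√278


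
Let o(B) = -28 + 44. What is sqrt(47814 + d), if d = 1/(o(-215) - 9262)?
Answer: sqrt(4087547894778)/9246 ≈ 218.66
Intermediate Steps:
o(B) = 16
d = -1/9246 (d = 1/(16 - 9262) = 1/(-9246) = -1/9246 ≈ -0.00010815)
sqrt(47814 + d) = sqrt(47814 - 1/9246) = sqrt(442088243/9246) = sqrt(4087547894778)/9246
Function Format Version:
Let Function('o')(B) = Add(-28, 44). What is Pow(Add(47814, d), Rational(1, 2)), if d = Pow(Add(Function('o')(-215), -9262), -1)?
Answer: Mul(Rational(1, 9246), Pow(4087547894778, Rational(1, 2))) ≈ 218.66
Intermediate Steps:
Function('o')(B) = 16
d = Rational(-1, 9246) (d = Pow(Add(16, -9262), -1) = Pow(-9246, -1) = Rational(-1, 9246) ≈ -0.00010815)
Pow(Add(47814, d), Rational(1, 2)) = Pow(Add(47814, Rational(-1, 9246)), Rational(1, 2)) = Pow(Rational(442088243, 9246), Rational(1, 2)) = Mul(Rational(1, 9246), Pow(4087547894778, Rational(1, 2)))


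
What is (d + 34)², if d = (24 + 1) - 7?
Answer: 2704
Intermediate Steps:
d = 18 (d = 25 - 7 = 18)
(d + 34)² = (18 + 34)² = 52² = 2704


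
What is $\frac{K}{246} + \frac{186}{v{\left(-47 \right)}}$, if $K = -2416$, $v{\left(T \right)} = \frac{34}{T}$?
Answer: $- \frac{558169}{2091} \approx -266.94$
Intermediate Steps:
$\frac{K}{246} + \frac{186}{v{\left(-47 \right)}} = - \frac{2416}{246} + \frac{186}{34 \frac{1}{-47}} = \left(-2416\right) \frac{1}{246} + \frac{186}{34 \left(- \frac{1}{47}\right)} = - \frac{1208}{123} + \frac{186}{- \frac{34}{47}} = - \frac{1208}{123} + 186 \left(- \frac{47}{34}\right) = - \frac{1208}{123} - \frac{4371}{17} = - \frac{558169}{2091}$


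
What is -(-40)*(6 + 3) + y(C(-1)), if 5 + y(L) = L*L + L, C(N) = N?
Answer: 355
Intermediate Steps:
y(L) = -5 + L + L² (y(L) = -5 + (L*L + L) = -5 + (L² + L) = -5 + (L + L²) = -5 + L + L²)
-(-40)*(6 + 3) + y(C(-1)) = -(-40)*(6 + 3) + (-5 - 1 + (-1)²) = -(-40)*9 + (-5 - 1 + 1) = -8*(-45) - 5 = 360 - 5 = 355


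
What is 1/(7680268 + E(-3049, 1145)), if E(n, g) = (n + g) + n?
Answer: 1/7675315 ≈ 1.3029e-7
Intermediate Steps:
E(n, g) = g + 2*n (E(n, g) = (g + n) + n = g + 2*n)
1/(7680268 + E(-3049, 1145)) = 1/(7680268 + (1145 + 2*(-3049))) = 1/(7680268 + (1145 - 6098)) = 1/(7680268 - 4953) = 1/7675315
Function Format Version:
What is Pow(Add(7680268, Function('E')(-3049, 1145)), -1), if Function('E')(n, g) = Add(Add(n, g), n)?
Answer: Rational(1, 7675315) ≈ 1.3029e-7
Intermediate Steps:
Function('E')(n, g) = Add(g, Mul(2, n)) (Function('E')(n, g) = Add(Add(g, n), n) = Add(g, Mul(2, n)))
Pow(Add(7680268, Function('E')(-3049, 1145)), -1) = Pow(Add(7680268, Add(1145, Mul(2, -3049))), -1) = Pow(Add(7680268, Add(1145, -6098)), -1) = Pow(Add(7680268, -4953), -1) = Pow(7675315, -1) = Rational(1, 7675315)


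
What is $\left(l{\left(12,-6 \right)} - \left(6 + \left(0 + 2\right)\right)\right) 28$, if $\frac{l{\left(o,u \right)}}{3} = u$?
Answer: $-728$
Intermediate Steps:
$l{\left(o,u \right)} = 3 u$
$\left(l{\left(12,-6 \right)} - \left(6 + \left(0 + 2\right)\right)\right) 28 = \left(3 \left(-6\right) - \left(6 + \left(0 + 2\right)\right)\right) 28 = \left(-18 - \left(6 + 2\right)\right) 28 = \left(-18 - 8\right) 28 = \left(-26\right) 28 = -728$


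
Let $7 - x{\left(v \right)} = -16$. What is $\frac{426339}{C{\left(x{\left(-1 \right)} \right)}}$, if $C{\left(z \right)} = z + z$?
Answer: $\frac{426339}{46} \approx 9268.2$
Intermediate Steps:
$x{\left(v \right)} = 23$ ($x{\left(v \right)} = 7 - -16 = 7 + 16 = 23$)
$C{\left(z \right)} = 2 z$
$\frac{426339}{C{\left(x{\left(-1 \right)} \right)}} = \frac{426339}{2 \cdot 23} = \frac{426339}{46}$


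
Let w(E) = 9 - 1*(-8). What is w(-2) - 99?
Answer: -82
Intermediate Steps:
w(E) = 17 (w(E) = 9 + 8 = 17)
w(-2) - 99 = 17 - 99 = -82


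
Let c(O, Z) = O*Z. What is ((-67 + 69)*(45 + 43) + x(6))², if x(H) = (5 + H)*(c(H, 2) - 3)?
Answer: 75625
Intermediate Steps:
x(H) = (-3 + 2*H)*(5 + H) (x(H) = (5 + H)*(H*2 - 3) = (5 + H)*(2*H - 3) = (5 + H)*(-3 + 2*H) = (-3 + 2*H)*(5 + H))
((-67 + 69)*(45 + 43) + x(6))² = ((-67 + 69)*(45 + 43) + (-15 + 2*6² + 7*6))² = (2*88 + (-15 + 2*36 + 42))² = (176 + (-15 + 72 + 42))² = (176 + 99)² = 275² = 75625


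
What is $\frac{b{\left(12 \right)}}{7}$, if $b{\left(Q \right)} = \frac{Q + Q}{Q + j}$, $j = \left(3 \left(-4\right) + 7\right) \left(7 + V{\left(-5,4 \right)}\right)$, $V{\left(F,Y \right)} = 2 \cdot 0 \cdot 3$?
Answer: $- \frac{24}{161} \approx -0.14907$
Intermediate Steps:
$V{\left(F,Y \right)} = 0$ ($V{\left(F,Y \right)} = 0 \cdot 3 = 0$)
$j = -35$ ($j = \left(3 \left(-4\right) + 7\right) \left(7 + 0\right) = \left(-12 + 7\right) 7 = \left(-5\right) 7 = -35$)
$b{\left(Q \right)} = \frac{2 Q}{-35 + Q}$ ($b{\left(Q \right)} = \frac{Q + Q}{Q - 35} = \frac{2 Q}{-35 + Q}$)
$\frac{b{\left(12 \right)}}{7} = \frac{2 \cdot 12 \frac{1}{-35 + 12}}{7} = 2 \cdot 12 \frac{1}{-23} \cdot \frac{1}{7} = 2 \cdot 12 \left(- \frac{1}{23}\right) \frac{1}{7} = \left(- \frac{24}{23}\right) \frac{1}{7} = - \frac{24}{161}$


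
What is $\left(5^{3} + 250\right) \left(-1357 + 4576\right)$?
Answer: $1207125$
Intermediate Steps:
$\left(5^{3} + 250\right) \left(-1357 + 4576\right) = \left(125 + 250\right) 3219 = 375 \cdot 3219 = 1207125$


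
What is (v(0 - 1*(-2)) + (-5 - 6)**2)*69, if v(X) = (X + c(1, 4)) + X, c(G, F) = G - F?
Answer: 8418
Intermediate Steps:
v(X) = -3 + 2*X (v(X) = (X + (1 - 1*4)) + X = (X + (1 - 4)) + X = (X - 3) + X = (-3 + X) + X = -3 + 2*X)
(v(0 - 1*(-2)) + (-5 - 6)**2)*69 = ((-3 + 2*(0 - 1*(-2))) + (-5 - 6)**2)*69 = ((-3 + 2*(0 + 2)) + (-11)**2)*69 = ((-3 + 2*2) + 121)*69 = ((-3 + 4) + 121)*69 = (1 + 121)*69 = 122*69 = 8418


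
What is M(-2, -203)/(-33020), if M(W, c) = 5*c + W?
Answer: 1017/33020 ≈ 0.030800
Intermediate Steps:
M(W, c) = W + 5*c
M(-2, -203)/(-33020) = (-2 + 5*(-203))/(-33020) = (-2 - 1015)*(-1/33020) = -1017*(-1/33020) = 1017/33020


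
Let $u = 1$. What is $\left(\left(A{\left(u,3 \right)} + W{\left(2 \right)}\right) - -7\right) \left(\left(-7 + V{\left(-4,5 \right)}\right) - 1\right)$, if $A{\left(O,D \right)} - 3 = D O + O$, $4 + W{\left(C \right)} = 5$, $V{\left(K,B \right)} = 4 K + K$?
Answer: $-420$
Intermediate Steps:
$V{\left(K,B \right)} = 5 K$
$W{\left(C \right)} = 1$ ($W{\left(C \right)} = -4 + 5 = 1$)
$A{\left(O,D \right)} = 3 + O + D O$ ($A{\left(O,D \right)} = 3 + \left(D O + O\right) = 3 + \left(O + D O\right) = 3 + O + D O$)
$\left(\left(A{\left(u,3 \right)} + W{\left(2 \right)}\right) - -7\right) \left(\left(-7 + V{\left(-4,5 \right)}\right) - 1\right) = \left(\left(\left(3 + 1 + 3 \cdot 1\right) + 1\right) - -7\right) \left(\left(-7 + 5 \left(-4\right)\right) - 1\right) = \left(\left(\left(3 + 1 + 3\right) + 1\right) + 7\right) \left(\left(-7 - 20\right) - 1\right) = \left(\left(7 + 1\right) + 7\right) \left(-27 - 1\right) = \left(8 + 7\right) \left(-28\right) = 15 \left(-28\right) = -420$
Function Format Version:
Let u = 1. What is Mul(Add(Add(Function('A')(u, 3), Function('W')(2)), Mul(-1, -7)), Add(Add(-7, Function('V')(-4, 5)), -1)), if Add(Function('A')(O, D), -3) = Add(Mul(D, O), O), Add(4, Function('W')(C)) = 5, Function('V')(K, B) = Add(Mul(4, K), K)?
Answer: -420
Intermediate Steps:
Function('V')(K, B) = Mul(5, K)
Function('W')(C) = 1 (Function('W')(C) = Add(-4, 5) = 1)
Function('A')(O, D) = Add(3, O, Mul(D, O)) (Function('A')(O, D) = Add(3, Add(Mul(D, O), O)) = Add(3, Add(O, Mul(D, O))) = Add(3, O, Mul(D, O)))
Mul(Add(Add(Function('A')(u, 3), Function('W')(2)), Mul(-1, -7)), Add(Add(-7, Function('V')(-4, 5)), -1)) = Mul(Add(Add(Add(3, 1, Mul(3, 1)), 1), Mul(-1, -7)), Add(Add(-7, Mul(5, -4)), -1)) = Mul(Add(Add(Add(3, 1, 3), 1), 7), Add(Add(-7, -20), -1)) = Mul(Add(Add(7, 1), 7), Add(-27, -1)) = Mul(Add(8, 7), -28) = Mul(15, -28) = -420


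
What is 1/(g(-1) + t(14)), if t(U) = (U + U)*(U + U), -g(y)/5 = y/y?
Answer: 1/779 ≈ 0.0012837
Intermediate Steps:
g(y) = -5 (g(y) = -5*y/y = -5*1 = -5)
t(U) = 4*U² (t(U) = (2*U)*(2*U) = 4*U²)
1/(g(-1) + t(14)) = 1/(-5 + 4*14²) = 1/(-5 + 4*196) = 1/(-5 + 784) = 1/779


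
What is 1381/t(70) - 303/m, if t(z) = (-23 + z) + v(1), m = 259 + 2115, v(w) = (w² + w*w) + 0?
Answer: 3263647/116326 ≈ 28.056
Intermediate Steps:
v(w) = 2*w² (v(w) = (w² + w²) + 0 = 2*w² + 0 = 2*w²)
m = 2374
t(z) = -21 + z (t(z) = (-23 + z) + 2*1² = (-23 + z) + 2*1 = (-23 + z) + 2 = -21 + z)
1381/t(70) - 303/m = 1381/(-21 + 70) - 303/2374 = 1381/49 - 303*1/2374 = 1381*(1/49) - 303/2374 = 1381/49 - 303/2374 = 3263647/116326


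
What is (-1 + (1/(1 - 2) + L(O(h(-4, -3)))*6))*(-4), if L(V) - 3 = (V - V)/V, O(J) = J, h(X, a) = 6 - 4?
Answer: -64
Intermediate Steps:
h(X, a) = 2
L(V) = 3 (L(V) = 3 + (V - V)/V = 3 + 0/V = 3 + 0 = 3)
(-1 + (1/(1 - 2) + L(O(h(-4, -3)))*6))*(-4) = (-1 + (1/(1 - 2) + 3*6))*(-4) = (-1 + (1/(-1) + 18))*(-4) = (-1 + (-1 + 18))*(-4) = (-1 + 17)*(-4) = 16*(-4) = -64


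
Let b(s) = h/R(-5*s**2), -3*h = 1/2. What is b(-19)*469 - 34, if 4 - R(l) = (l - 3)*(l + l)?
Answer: -1331482235/39161256 ≈ -34.000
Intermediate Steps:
h = -1/6 (h = -1/3/2 = -1/3*1/2 = -1/6 ≈ -0.16667)
R(l) = 4 - 2*l*(-3 + l) (R(l) = 4 - (l - 3)*(l + l) = 4 - (-3 + l)*2*l = 4 - 2*l*(-3 + l))
b(s) = -1/(6*(4 - 50*s**4 - 30*s**2)) (b(s) = -1/(6*(4 - 2*25*s**4 + 6*(-5*s**2))) = -1/(6*(4 - 50*s**4 - 30*s**2)))
b(-19)*469 - 34 = (1/(12*(-2 + 15*(-19)**2 + 25*(-19)**4)))*469 - 34 = (1/(12*(-2 + 15*361 + 25*130321)))*469 - 34 = (1/(12*(-2 + 5415 + 3258025)))*469 - 34 = ((1/12)/3263438)*469 - 34 = ((1/12)*(1/3263438))*469 - 34 = (1/39161256)*469 - 34 = 469/39161256 - 34 = -1331482235/39161256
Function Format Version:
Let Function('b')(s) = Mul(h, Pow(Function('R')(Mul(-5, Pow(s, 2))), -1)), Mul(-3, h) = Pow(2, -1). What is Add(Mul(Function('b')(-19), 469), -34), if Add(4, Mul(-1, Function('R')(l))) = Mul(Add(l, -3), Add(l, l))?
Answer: Rational(-1331482235, 39161256) ≈ -34.000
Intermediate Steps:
h = Rational(-1, 6) (h = Mul(Rational(-1, 3), Pow(2, -1)) = Mul(Rational(-1, 3), Rational(1, 2)) = Rational(-1, 6) ≈ -0.16667)
Function('R')(l) = Add(4, Mul(-2, l, Add(-3, l))) (Function('R')(l) = Add(4, Mul(-1, Mul(Add(l, -3), Add(l, l)))) = Add(4, Mul(-1, Mul(Add(-3, l), Mul(2, l)))) = Add(4, Mul(-1, Mul(2, l, Add(-3, l)))) = Add(4, Mul(-2, l, Add(-3, l))))
Function('b')(s) = Mul(Rational(-1, 6), Pow(Add(4, Mul(-50, Pow(s, 4)), Mul(-30, Pow(s, 2))), -1)) (Function('b')(s) = Mul(Rational(-1, 6), Pow(Add(4, Mul(-2, Pow(Mul(-5, Pow(s, 2)), 2)), Mul(6, Mul(-5, Pow(s, 2)))), -1)) = Mul(Rational(-1, 6), Pow(Add(4, Mul(-2, Mul(25, Pow(s, 4))), Mul(-30, Pow(s, 2))), -1)) = Mul(Rational(-1, 6), Pow(Add(4, Mul(-50, Pow(s, 4)), Mul(-30, Pow(s, 2))), -1)))
Add(Mul(Function('b')(-19), 469), -34) = Add(Mul(Mul(Rational(1, 12), Pow(Add(-2, Mul(15, Pow(-19, 2)), Mul(25, Pow(-19, 4))), -1)), 469), -34) = Add(Mul(Mul(Rational(1, 12), Pow(Add(-2, Mul(15, 361), Mul(25, 130321)), -1)), 469), -34) = Add(Mul(Mul(Rational(1, 12), Pow(Add(-2, 5415, 3258025), -1)), 469), -34) = Add(Mul(Mul(Rational(1, 12), Pow(3263438, -1)), 469), -34) = Add(Mul(Mul(Rational(1, 12), Rational(1, 3263438)), 469), -34) = Add(Mul(Rational(1, 39161256), 469), -34) = Add(Rational(469, 39161256), -34) = Rational(-1331482235, 39161256)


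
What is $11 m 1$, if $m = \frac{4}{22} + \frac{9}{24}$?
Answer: $\frac{49}{8} \approx 6.125$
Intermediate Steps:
$m = \frac{49}{88}$ ($m = 4 \cdot \frac{1}{22} + 9 \cdot \frac{1}{24} = \frac{2}{11} + \frac{3}{8} = \frac{49}{88} \approx 0.55682$)
$11 m 1 = 11 \cdot \frac{49}{88} \cdot 1 = \frac{49}{8} \cdot 1 = \frac{49}{8}$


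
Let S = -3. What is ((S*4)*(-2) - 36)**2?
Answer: 144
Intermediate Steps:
((S*4)*(-2) - 36)**2 = (-3*4*(-2) - 36)**2 = (-12*(-2) - 36)**2 = (24 - 36)**2 = (-12)**2 = 144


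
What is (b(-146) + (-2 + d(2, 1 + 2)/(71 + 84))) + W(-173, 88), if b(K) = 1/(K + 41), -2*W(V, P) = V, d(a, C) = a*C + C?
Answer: 550411/6510 ≈ 84.549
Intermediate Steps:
d(a, C) = C + C*a (d(a, C) = C*a + C = C + C*a)
W(V, P) = -V/2
b(K) = 1/(41 + K)
(b(-146) + (-2 + d(2, 1 + 2)/(71 + 84))) + W(-173, 88) = (1/(41 - 146) + (-2 + ((1 + 2)*(1 + 2))/(71 + 84))) - ½*(-173) = (1/(-105) + (-2 + (3*3)/155)) + 173/2 = (-1/105 + (-2 + 9*(1/155))) + 173/2 = (-1/105 + (-2 + 9/155)) + 173/2 = (-1/105 - 301/155) + 173/2 = -6352/3255 + 173/2 = 550411/6510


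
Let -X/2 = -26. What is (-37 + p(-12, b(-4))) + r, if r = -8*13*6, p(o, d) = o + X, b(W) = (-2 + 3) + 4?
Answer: -621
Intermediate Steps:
X = 52 (X = -2*(-26) = 52)
b(W) = 5 (b(W) = 1 + 4 = 5)
p(o, d) = 52 + o (p(o, d) = o + 52 = 52 + o)
r = -624 (r = -104*6 = -624)
(-37 + p(-12, b(-4))) + r = (-37 + (52 - 12)) - 624 = (-37 + 40) - 624 = 3 - 624 = -621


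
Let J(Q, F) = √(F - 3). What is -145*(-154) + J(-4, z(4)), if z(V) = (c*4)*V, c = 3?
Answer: 22330 + 3*√5 ≈ 22337.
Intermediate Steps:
z(V) = 12*V (z(V) = (3*4)*V = 12*V)
J(Q, F) = √(-3 + F)
-145*(-154) + J(-4, z(4)) = -145*(-154) + √(-3 + 12*4) = 22330 + √(-3 + 48) = 22330 + √45 = 22330 + 3*√5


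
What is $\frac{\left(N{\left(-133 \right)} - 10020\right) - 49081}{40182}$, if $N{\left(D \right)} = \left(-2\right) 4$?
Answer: $- \frac{19703}{13394} \approx -1.471$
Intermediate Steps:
$N{\left(D \right)} = -8$
$\frac{\left(N{\left(-133 \right)} - 10020\right) - 49081}{40182} = \frac{\left(-8 - 10020\right) - 49081}{40182} = \left(-10028 - 49081\right) \frac{1}{40182} = \left(-59109\right) \frac{1}{40182} = - \frac{19703}{13394}$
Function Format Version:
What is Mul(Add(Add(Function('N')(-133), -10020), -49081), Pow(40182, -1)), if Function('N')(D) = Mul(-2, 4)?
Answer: Rational(-19703, 13394) ≈ -1.4710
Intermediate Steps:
Function('N')(D) = -8
Mul(Add(Add(Function('N')(-133), -10020), -49081), Pow(40182, -1)) = Mul(Add(Add(-8, -10020), -49081), Pow(40182, -1)) = Mul(Add(-10028, -49081), Rational(1, 40182)) = Mul(-59109, Rational(1, 40182)) = Rational(-19703, 13394)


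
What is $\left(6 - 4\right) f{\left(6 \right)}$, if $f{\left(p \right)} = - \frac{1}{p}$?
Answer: $- \frac{1}{3} \approx -0.33333$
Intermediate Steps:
$\left(6 - 4\right) f{\left(6 \right)} = \left(6 - 4\right) \left(- \frac{1}{6}\right) = 2 \left(\left(-1\right) \frac{1}{6}\right) = 2 \left(- \frac{1}{6}\right) = - \frac{1}{3}$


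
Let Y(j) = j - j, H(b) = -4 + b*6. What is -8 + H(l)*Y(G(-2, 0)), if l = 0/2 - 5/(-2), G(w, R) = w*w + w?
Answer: -8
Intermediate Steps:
G(w, R) = w + w² (G(w, R) = w² + w = w + w²)
l = 5/2 (l = 0*(½) - 5*(-½) = 0 + 5/2 = 5/2 ≈ 2.5000)
H(b) = -4 + 6*b
Y(j) = 0
-8 + H(l)*Y(G(-2, 0)) = -8 + (-4 + 6*(5/2))*0 = -8 + (-4 + 15)*0 = -8 + 11*0 = -8 + 0 = -8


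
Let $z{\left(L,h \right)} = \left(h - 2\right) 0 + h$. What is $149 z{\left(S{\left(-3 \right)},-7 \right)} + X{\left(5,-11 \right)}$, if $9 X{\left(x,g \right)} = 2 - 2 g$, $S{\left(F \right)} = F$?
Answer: $- \frac{3121}{3} \approx -1040.3$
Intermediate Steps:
$X{\left(x,g \right)} = \frac{2}{9} - \frac{2 g}{9}$ ($X{\left(x,g \right)} = \frac{2 - 2 g}{9} = \frac{2}{9} - \frac{2 g}{9}$)
$z{\left(L,h \right)} = h$ ($z{\left(L,h \right)} = \left(-2 + h\right) 0 + h = 0 + h = h$)
$149 z{\left(S{\left(-3 \right)},-7 \right)} + X{\left(5,-11 \right)} = 149 \left(-7\right) + \left(\frac{2}{9} - - \frac{22}{9}\right) = -1043 + \left(\frac{2}{9} + \frac{22}{9}\right) = -1043 + \frac{8}{3} = - \frac{3121}{3}$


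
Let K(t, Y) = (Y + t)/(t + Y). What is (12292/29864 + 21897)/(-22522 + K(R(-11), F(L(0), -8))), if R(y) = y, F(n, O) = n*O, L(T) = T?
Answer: -163486075/168141786 ≈ -0.97231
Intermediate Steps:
F(n, O) = O*n
K(t, Y) = 1 (K(t, Y) = (Y + t)/(Y + t) = 1)
(12292/29864 + 21897)/(-22522 + K(R(-11), F(L(0), -8))) = (12292/29864 + 21897)/(-22522 + 1) = (12292*(1/29864) + 21897)/(-22521) = (3073/7466 + 21897)*(-1/22521) = (163486075/7466)*(-1/22521) = -163486075/168141786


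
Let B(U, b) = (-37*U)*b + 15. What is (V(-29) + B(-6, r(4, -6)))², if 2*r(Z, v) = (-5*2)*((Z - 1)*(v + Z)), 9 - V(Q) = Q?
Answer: 45064369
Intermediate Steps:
V(Q) = 9 - Q
r(Z, v) = -5*(-1 + Z)*(Z + v) (r(Z, v) = ((-5*2)*((Z - 1)*(v + Z)))/2 = (-10*(-1 + Z)*(Z + v))/2 = -5*(-1 + Z)*(Z + v))
B(U, b) = 15 - 37*U*b (B(U, b) = -37*U*b + 15 = 15 - 37*U*b)
(V(-29) + B(-6, r(4, -6)))² = ((9 - 1*(-29)) + (15 - 37*(-6)*(-5*4² + 5*4 + 5*(-6) - 5*4*(-6))))² = ((9 + 29) + (15 - 37*(-6)*(-5*16 + 20 - 30 + 120)))² = (38 + (15 - 37*(-6)*(-80 + 20 - 30 + 120)))² = (38 + (15 - 37*(-6)*30))² = (38 + (15 + 6660))² = (38 + 6675)² = 6713² = 45064369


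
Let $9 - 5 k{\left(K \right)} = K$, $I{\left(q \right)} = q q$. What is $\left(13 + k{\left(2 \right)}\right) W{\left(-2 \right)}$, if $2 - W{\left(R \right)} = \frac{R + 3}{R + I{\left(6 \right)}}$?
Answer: $\frac{2412}{85} \approx 28.376$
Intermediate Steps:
$I{\left(q \right)} = q^{2}$
$W{\left(R \right)} = 2 - \frac{3 + R}{36 + R}$ ($W{\left(R \right)} = 2 - \frac{R + 3}{R + 6^{2}} = 2 - \frac{3 + R}{R + 36} = 2 - \frac{3 + R}{36 + R}$)
$k{\left(K \right)} = \frac{9}{5} - \frac{K}{5}$
$\left(13 + k{\left(2 \right)}\right) W{\left(-2 \right)} = \left(13 + \left(\frac{9}{5} - \frac{2}{5}\right)\right) \frac{69 - 2}{36 - 2} = \left(13 + \left(\frac{9}{5} - \frac{2}{5}\right)\right) \frac{1}{34} \cdot 67 = \left(13 + \frac{7}{5}\right) \frac{1}{34} \cdot 67 = \frac{72}{5} \cdot \frac{67}{34} = \frac{2412}{85}$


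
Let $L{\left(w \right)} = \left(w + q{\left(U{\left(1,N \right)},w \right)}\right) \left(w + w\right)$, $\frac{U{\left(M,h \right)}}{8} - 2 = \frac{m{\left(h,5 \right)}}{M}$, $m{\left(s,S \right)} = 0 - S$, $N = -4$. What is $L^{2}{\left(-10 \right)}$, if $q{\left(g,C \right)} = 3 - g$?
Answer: $115600$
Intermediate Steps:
$m{\left(s,S \right)} = - S$
$U{\left(M,h \right)} = 16 - \frac{40}{M}$ ($U{\left(M,h \right)} = 16 + 8 \frac{\left(-1\right) 5}{M} = 16 + 8 \left(- \frac{5}{M}\right) = 16 - \frac{40}{M}$)
$L{\left(w \right)} = 2 w \left(27 + w\right)$ ($L{\left(w \right)} = \left(w + \left(3 - \left(16 - \frac{40}{1}\right)\right)\right) \left(w + w\right) = \left(w + \left(3 - \left(16 - 40\right)\right)\right) 2 w = \left(w + \left(3 - -24\right)\right) 2 w = \left(w + \left(3 + 24\right)\right) 2 w = \left(w + 27\right) 2 w = \left(27 + w\right) 2 w = 2 w \left(27 + w\right)$)
$L^{2}{\left(-10 \right)} = \left(2 \left(-10\right) \left(27 - 10\right)\right)^{2} = \left(2 \left(-10\right) 17\right)^{2} = \left(-340\right)^{2} = 115600$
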